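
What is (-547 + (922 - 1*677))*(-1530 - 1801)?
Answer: 1005962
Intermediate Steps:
(-547 + (922 - 1*677))*(-1530 - 1801) = (-547 + (922 - 677))*(-3331) = (-547 + 245)*(-3331) = -302*(-3331) = 1005962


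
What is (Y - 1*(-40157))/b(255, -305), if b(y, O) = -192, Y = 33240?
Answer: -73397/192 ≈ -382.28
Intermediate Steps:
(Y - 1*(-40157))/b(255, -305) = (33240 - 1*(-40157))/(-192) = (33240 + 40157)*(-1/192) = 73397*(-1/192) = -73397/192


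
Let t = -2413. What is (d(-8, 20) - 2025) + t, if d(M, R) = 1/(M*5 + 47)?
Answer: -31065/7 ≈ -4437.9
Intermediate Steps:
d(M, R) = 1/(47 + 5*M) (d(M, R) = 1/(5*M + 47) = 1/(47 + 5*M))
(d(-8, 20) - 2025) + t = (1/(47 + 5*(-8)) - 2025) - 2413 = (1/(47 - 40) - 2025) - 2413 = (1/7 - 2025) - 2413 = -14174/7 - 2413 = -31065/7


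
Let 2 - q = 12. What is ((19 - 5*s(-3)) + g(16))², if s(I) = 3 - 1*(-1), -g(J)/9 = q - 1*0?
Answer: 7921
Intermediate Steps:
q = -10 (q = 2 - 1*12 = 2 - 12 = -10)
g(J) = 90 (g(J) = -9*(-10 - 1*0) = -9*(-10 + 0) = -9*(-10) = 90)
s(I) = 4 (s(I) = 3 + 1 = 4)
((19 - 5*s(-3)) + g(16))² = ((19 - 5*4) + 90)² = ((19 - 20) + 90)² = (-1 + 90)² = 89² = 7921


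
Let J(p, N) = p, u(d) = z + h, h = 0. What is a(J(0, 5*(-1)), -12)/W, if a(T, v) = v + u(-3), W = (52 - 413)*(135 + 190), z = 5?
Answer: 7/117325 ≈ 5.9663e-5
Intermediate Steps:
u(d) = 5 (u(d) = 5 + 0 = 5)
W = -117325 (W = -361*325 = -117325)
a(T, v) = 5 + v (a(T, v) = v + 5 = 5 + v)
a(J(0, 5*(-1)), -12)/W = (5 - 12)/(-117325) = -7*(-1/117325) = 7/117325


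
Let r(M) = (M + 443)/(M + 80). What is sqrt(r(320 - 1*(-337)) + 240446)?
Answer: 3*sqrt(119929866)/67 ≈ 490.35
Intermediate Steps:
r(M) = (443 + M)/(80 + M)
sqrt(r(320 - 1*(-337)) + 240446) = sqrt((443 + (320 - 1*(-337)))/(80 + (320 - 1*(-337))) + 240446) = sqrt((443 + (320 + 337))/(80 + (320 + 337)) + 240446) = sqrt((443 + 657)/(80 + 657) + 240446) = sqrt(1100/737 + 240446) = sqrt((1/737)*1100 + 240446) = sqrt(100/67 + 240446) = sqrt(16109982/67) = 3*sqrt(119929866)/67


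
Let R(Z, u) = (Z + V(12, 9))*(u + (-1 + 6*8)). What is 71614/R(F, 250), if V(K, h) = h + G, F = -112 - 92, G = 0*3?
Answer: -71614/57915 ≈ -1.2365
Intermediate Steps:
G = 0
F = -204
V(K, h) = h (V(K, h) = h + 0 = h)
R(Z, u) = (9 + Z)*(47 + u) (R(Z, u) = (Z + 9)*(u + (-1 + 6*8)) = (9 + Z)*(u + (-1 + 48)) = (9 + Z)*(u + 47) = (9 + Z)*(47 + u))
71614/R(F, 250) = 71614/(423 + 9*250 + 47*(-204) - 204*250) = 71614/(423 + 2250 - 9588 - 51000) = 71614/(-57915) = 71614*(-1/57915) = -71614/57915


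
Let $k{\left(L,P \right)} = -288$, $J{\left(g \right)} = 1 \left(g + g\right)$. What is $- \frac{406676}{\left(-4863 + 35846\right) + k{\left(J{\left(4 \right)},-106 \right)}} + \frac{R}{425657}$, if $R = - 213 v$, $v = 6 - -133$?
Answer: $- \frac{174013272997}{13065541615} \approx -13.318$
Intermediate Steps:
$J{\left(g \right)} = 2 g$ ($J{\left(g \right)} = 1 \cdot 2 g = 2 g$)
$v = 139$ ($v = 6 + 133 = 139$)
$R = -29607$ ($R = \left(-213\right) 139 = -29607$)
$- \frac{406676}{\left(-4863 + 35846\right) + k{\left(J{\left(4 \right)},-106 \right)}} + \frac{R}{425657} = - \frac{406676}{\left(-4863 + 35846\right) - 288} - \frac{29607}{425657} = - \frac{406676}{30983 - 288} - \frac{29607}{425657} = - \frac{406676}{30695} - \frac{29607}{425657} = - \frac{174013272997}{13065541615}$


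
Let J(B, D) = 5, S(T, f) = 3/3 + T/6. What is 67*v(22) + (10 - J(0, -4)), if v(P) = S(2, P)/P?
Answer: 299/33 ≈ 9.0606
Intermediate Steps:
S(T, f) = 1 + T/6 (S(T, f) = 3*(1/3) + T*(1/6) = 1 + T/6)
v(P) = 4/(3*P) (v(P) = (1 + (1/6)*2)/P = (1 + 1/3)/P = 4/(3*P))
67*v(22) + (10 - J(0, -4)) = 67*((4/3)/22) + (10 - 1*5) = 67*((4/3)*(1/22)) + (10 - 5) = 67*(2/33) + 5 = 134/33 + 5 = 299/33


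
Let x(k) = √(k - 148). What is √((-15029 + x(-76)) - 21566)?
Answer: √(-36595 + 4*I*√14) ≈ 0.0391 + 191.3*I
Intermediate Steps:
x(k) = √(-148 + k)
√((-15029 + x(-76)) - 21566) = √((-15029 + √(-148 - 76)) - 21566) = √((-15029 + √(-224)) - 21566) = √((-15029 + 4*I*√14) - 21566) = √(-36595 + 4*I*√14)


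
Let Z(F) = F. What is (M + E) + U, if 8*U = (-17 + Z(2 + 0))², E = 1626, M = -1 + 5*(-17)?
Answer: 12545/8 ≈ 1568.1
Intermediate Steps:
M = -86 (M = -1 - 85 = -86)
U = 225/8 (U = (-17 + (2 + 0))²/8 = (-17 + 2)²/8 = (⅛)*(-15)² = (⅛)*225 = 225/8 ≈ 28.125)
(M + E) + U = (-86 + 1626) + 225/8 = 1540 + 225/8 = 12545/8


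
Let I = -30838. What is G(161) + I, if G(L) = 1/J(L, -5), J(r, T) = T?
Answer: -154191/5 ≈ -30838.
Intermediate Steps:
G(L) = -1/5 (G(L) = 1/(-5) = -1/5)
G(161) + I = -1/5 - 30838 = -154191/5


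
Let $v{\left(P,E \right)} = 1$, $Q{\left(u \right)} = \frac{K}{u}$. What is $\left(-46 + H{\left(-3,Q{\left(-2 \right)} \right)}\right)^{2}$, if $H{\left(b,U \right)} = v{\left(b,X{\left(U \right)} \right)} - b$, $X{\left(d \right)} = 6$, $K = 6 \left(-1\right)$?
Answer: $1764$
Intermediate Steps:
$K = -6$
$Q{\left(u \right)} = - \frac{6}{u}$
$H{\left(b,U \right)} = 1 - b$
$\left(-46 + H{\left(-3,Q{\left(-2 \right)} \right)}\right)^{2} = \left(-46 + \left(1 - -3\right)\right)^{2} = \left(-46 + \left(1 + 3\right)\right)^{2} = \left(-46 + 4\right)^{2} = \left(-42\right)^{2} = 1764$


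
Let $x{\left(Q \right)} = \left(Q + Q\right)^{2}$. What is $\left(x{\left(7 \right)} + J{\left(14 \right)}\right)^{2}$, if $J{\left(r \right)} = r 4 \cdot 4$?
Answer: $176400$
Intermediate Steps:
$J{\left(r \right)} = 16 r$ ($J{\left(r \right)} = 4 r 4 = 16 r$)
$x{\left(Q \right)} = 4 Q^{2}$ ($x{\left(Q \right)} = \left(2 Q\right)^{2} = 4 Q^{2}$)
$\left(x{\left(7 \right)} + J{\left(14 \right)}\right)^{2} = \left(4 \cdot 7^{2} + 16 \cdot 14\right)^{2} = \left(4 \cdot 49 + 224\right)^{2} = \left(196 + 224\right)^{2} = 420^{2} = 176400$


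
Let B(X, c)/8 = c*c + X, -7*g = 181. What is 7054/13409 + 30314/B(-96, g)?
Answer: 10750426749/1504865252 ≈ 7.1438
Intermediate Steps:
g = -181/7 (g = -1/7*181 = -181/7 ≈ -25.857)
B(X, c) = 8*X + 8*c**2 (B(X, c) = 8*(c*c + X) = 8*(c**2 + X) = 8*(X + c**2) = 8*X + 8*c**2)
7054/13409 + 30314/B(-96, g) = 7054/13409 + 30314/(8*(-96) + 8*(-181/7)**2) = 7054*(1/13409) + 30314/(-768 + 8*(32761/49)) = 7054/13409 + 30314/(-768 + 262088/49) = 7054/13409 + 30314/(224456/49) = 7054/13409 + 30314*(49/224456) = 7054/13409 + 742693/112228 = 10750426749/1504865252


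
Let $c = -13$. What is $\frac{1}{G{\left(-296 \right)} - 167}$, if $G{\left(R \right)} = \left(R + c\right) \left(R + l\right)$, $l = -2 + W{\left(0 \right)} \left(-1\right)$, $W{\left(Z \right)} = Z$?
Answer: $\frac{1}{91915} \approx 1.088 \cdot 10^{-5}$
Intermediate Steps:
$l = -2$ ($l = -2 + 0 \left(-1\right) = -2 + 0 = -2$)
$G{\left(R \right)} = \left(-13 + R\right) \left(-2 + R\right)$ ($G{\left(R \right)} = \left(R - 13\right) \left(R - 2\right) = \left(-13 + R\right) \left(-2 + R\right)$)
$\frac{1}{G{\left(-296 \right)} - 167} = \frac{1}{\left(26 + \left(-296\right)^{2} - -4440\right) - 167} = \frac{1}{\left(26 + 87616 + 4440\right) - 167} = \frac{1}{92082 - 167} = \frac{1}{91915}$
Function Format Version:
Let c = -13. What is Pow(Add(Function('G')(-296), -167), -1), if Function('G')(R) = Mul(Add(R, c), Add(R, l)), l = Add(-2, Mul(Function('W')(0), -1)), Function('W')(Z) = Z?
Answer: Rational(1, 91915) ≈ 1.0880e-5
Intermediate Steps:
l = -2 (l = Add(-2, Mul(0, -1)) = Add(-2, 0) = -2)
Function('G')(R) = Mul(Add(-13, R), Add(-2, R)) (Function('G')(R) = Mul(Add(R, -13), Add(R, -2)) = Mul(Add(-13, R), Add(-2, R)))
Pow(Add(Function('G')(-296), -167), -1) = Pow(Add(Add(26, Pow(-296, 2), Mul(-15, -296)), -167), -1) = Pow(Add(Add(26, 87616, 4440), -167), -1) = Pow(Add(92082, -167), -1) = Pow(91915, -1) = Rational(1, 91915)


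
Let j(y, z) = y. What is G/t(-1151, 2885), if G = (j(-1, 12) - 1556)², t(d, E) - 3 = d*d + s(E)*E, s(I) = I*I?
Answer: 808083/8004609643 ≈ 0.00010095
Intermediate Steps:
s(I) = I²
t(d, E) = 3 + E³ + d² (t(d, E) = 3 + (d*d + E²*E) = 3 + (d² + E³) = 3 + (E³ + d²) = 3 + E³ + d²)
G = 2424249 (G = (-1 - 1556)² = (-1557)² = 2424249)
G/t(-1151, 2885) = 2424249/(3 + 2885³ + (-1151)²) = 2424249/(3 + 24012504125 + 1324801) = 2424249/24013828929 = 2424249*(1/24013828929) = 808083/8004609643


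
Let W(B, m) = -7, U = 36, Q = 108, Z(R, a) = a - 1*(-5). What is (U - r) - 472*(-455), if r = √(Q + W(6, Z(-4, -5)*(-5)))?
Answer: 214796 - √101 ≈ 2.1479e+5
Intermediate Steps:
Z(R, a) = 5 + a (Z(R, a) = a + 5 = 5 + a)
r = √101 (r = √(108 - 7) = √101 ≈ 10.050)
(U - r) - 472*(-455) = (36 - √101) - 472*(-455) = (36 - √101) + 214760 = 214796 - √101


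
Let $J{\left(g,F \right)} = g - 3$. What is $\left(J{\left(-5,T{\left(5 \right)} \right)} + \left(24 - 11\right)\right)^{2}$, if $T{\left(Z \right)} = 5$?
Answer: $25$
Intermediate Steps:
$J{\left(g,F \right)} = -3 + g$ ($J{\left(g,F \right)} = g - 3 = -3 + g$)
$\left(J{\left(-5,T{\left(5 \right)} \right)} + \left(24 - 11\right)\right)^{2} = \left(\left(-3 - 5\right) + \left(24 - 11\right)\right)^{2} = \left(-8 + 13\right)^{2} = 5^{2} = 25$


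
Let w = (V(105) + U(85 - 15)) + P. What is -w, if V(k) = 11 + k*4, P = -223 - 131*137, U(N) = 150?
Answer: 17589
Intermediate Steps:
P = -18170 (P = -223 - 17947 = -18170)
V(k) = 11 + 4*k
w = -17589 (w = ((11 + 4*105) + 150) - 18170 = ((11 + 420) + 150) - 18170 = (431 + 150) - 18170 = 581 - 18170 = -17589)
-w = -1*(-17589) = 17589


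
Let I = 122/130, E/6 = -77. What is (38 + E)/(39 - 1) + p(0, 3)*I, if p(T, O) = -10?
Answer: -5074/247 ≈ -20.543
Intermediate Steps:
E = -462 (E = 6*(-77) = -462)
I = 61/65 (I = 122*(1/130) = 61/65 ≈ 0.93846)
(38 + E)/(39 - 1) + p(0, 3)*I = (38 - 462)/(39 - 1) - 10*61/65 = -424/38 - 122/13 = -424*1/38 - 122/13 = -212/19 - 122/13 = -5074/247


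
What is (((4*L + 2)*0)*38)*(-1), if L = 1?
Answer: 0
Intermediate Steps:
(((4*L + 2)*0)*38)*(-1) = (((4*1 + 2)*0)*38)*(-1) = (((4 + 2)*0)*38)*(-1) = ((6*0)*38)*(-1) = (0*38)*(-1) = 0*(-1) = 0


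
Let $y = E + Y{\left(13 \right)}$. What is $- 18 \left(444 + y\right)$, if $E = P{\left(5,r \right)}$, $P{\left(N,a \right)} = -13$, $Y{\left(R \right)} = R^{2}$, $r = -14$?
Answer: $-10800$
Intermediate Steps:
$E = -13$
$y = 156$ ($y = -13 + 13^{2} = -13 + 169 = 156$)
$- 18 \left(444 + y\right) = - 18 \left(444 + 156\right) = \left(-18\right) 600 = -10800$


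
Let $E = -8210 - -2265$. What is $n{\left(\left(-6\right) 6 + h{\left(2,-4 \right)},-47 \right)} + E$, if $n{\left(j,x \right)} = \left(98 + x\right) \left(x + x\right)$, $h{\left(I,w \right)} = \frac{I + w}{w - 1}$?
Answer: $-10739$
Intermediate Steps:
$h{\left(I,w \right)} = \frac{I + w}{-1 + w}$
$E = -5945$ ($E = -8210 + 2265 = -5945$)
$n{\left(j,x \right)} = 2 x \left(98 + x\right)$ ($n{\left(j,x \right)} = \left(98 + x\right) 2 x = 2 x \left(98 + x\right)$)
$n{\left(\left(-6\right) 6 + h{\left(2,-4 \right)},-47 \right)} + E = 2 \left(-47\right) \left(98 - 47\right) - 5945 = 2 \left(-47\right) 51 - 5945 = -4794 - 5945 = -10739$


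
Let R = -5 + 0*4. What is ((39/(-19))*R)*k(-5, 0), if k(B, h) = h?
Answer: 0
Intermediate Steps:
R = -5 (R = -5 + 0 = -5)
((39/(-19))*R)*k(-5, 0) = ((39/(-19))*(-5))*0 = ((39*(-1/19))*(-5))*0 = -39/19*(-5)*0 = (195/19)*0 = 0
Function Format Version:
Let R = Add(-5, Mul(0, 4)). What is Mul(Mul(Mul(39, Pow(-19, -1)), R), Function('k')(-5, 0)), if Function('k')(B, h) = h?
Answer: 0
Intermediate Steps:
R = -5 (R = Add(-5, 0) = -5)
Mul(Mul(Mul(39, Pow(-19, -1)), R), Function('k')(-5, 0)) = Mul(Mul(Mul(39, Pow(-19, -1)), -5), 0) = Mul(Mul(Mul(39, Rational(-1, 19)), -5), 0) = Mul(Mul(Rational(-39, 19), -5), 0) = Mul(Rational(195, 19), 0) = 0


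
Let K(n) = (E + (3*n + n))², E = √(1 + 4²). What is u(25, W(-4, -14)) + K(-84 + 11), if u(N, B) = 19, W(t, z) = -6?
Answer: 85300 - 584*√17 ≈ 82892.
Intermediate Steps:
E = √17 (E = √(1 + 16) = √17 ≈ 4.1231)
K(n) = (√17 + 4*n)² (K(n) = (√17 + (3*n + n))² = (√17 + 4*n)²)
u(25, W(-4, -14)) + K(-84 + 11) = 19 + (√17 + 4*(-84 + 11))² = 19 + (√17 + 4*(-73))² = 19 + (√17 - 292)² = 19 + (-292 + √17)²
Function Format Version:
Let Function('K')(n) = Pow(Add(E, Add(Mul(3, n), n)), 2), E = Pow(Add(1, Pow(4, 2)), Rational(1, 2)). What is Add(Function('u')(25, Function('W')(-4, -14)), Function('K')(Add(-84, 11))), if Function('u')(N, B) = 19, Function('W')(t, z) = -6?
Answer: Add(85300, Mul(-584, Pow(17, Rational(1, 2)))) ≈ 82892.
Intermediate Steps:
E = Pow(17, Rational(1, 2)) (E = Pow(Add(1, 16), Rational(1, 2)) = Pow(17, Rational(1, 2)) ≈ 4.1231)
Function('K')(n) = Pow(Add(Pow(17, Rational(1, 2)), Mul(4, n)), 2) (Function('K')(n) = Pow(Add(Pow(17, Rational(1, 2)), Add(Mul(3, n), n)), 2) = Pow(Add(Pow(17, Rational(1, 2)), Mul(4, n)), 2))
Add(Function('u')(25, Function('W')(-4, -14)), Function('K')(Add(-84, 11))) = Add(19, Pow(Add(Pow(17, Rational(1, 2)), Mul(4, Add(-84, 11))), 2)) = Add(19, Pow(Add(Pow(17, Rational(1, 2)), Mul(4, -73)), 2)) = Add(19, Pow(Add(Pow(17, Rational(1, 2)), -292), 2)) = Add(19, Pow(Add(-292, Pow(17, Rational(1, 2))), 2))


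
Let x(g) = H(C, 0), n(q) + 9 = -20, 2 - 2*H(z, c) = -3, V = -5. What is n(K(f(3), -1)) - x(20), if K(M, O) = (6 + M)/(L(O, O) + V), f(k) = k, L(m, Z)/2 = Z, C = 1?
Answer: -63/2 ≈ -31.500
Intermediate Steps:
L(m, Z) = 2*Z
H(z, c) = 5/2 (H(z, c) = 1 - ½*(-3) = 1 + 3/2 = 5/2)
K(M, O) = (6 + M)/(-5 + 2*O) (K(M, O) = (6 + M)/(2*O - 5) = (6 + M)/(-5 + 2*O))
n(q) = -29 (n(q) = -9 - 20 = -29)
x(g) = 5/2
n(K(f(3), -1)) - x(20) = -29 - 1*5/2 = -29 - 5/2 = -63/2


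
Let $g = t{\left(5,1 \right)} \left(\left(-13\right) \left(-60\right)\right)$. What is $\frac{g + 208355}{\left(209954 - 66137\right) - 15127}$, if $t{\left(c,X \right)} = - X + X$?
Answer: $\frac{41671}{25738} \approx 1.619$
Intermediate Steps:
$t{\left(c,X \right)} = 0$
$g = 0$ ($g = 0 \left(\left(-13\right) \left(-60\right)\right) = 0 \cdot 780 = 0$)
$\frac{g + 208355}{\left(209954 - 66137\right) - 15127} = \frac{0 + 208355}{\left(209954 - 66137\right) - 15127} = \frac{208355}{\left(209954 - 66137\right) - 15127} = \frac{208355}{143817 - 15127} = \frac{208355}{128690} = 208355 \cdot \frac{1}{128690} = \frac{41671}{25738}$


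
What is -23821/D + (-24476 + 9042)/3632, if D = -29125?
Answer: -181498689/52891000 ≈ -3.4316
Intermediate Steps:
-23821/D + (-24476 + 9042)/3632 = -23821/(-29125) + (-24476 + 9042)/3632 = -23821*(-1/29125) - 15434*1/3632 = 23821/29125 - 7717/1816 = -181498689/52891000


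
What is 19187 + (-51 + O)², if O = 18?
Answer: 20276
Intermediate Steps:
19187 + (-51 + O)² = 19187 + (-51 + 18)² = 19187 + (-33)² = 19187 + 1089 = 20276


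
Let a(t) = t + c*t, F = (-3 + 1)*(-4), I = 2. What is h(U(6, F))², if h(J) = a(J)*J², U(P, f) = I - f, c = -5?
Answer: 746496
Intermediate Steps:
F = 8 (F = -2*(-4) = 8)
a(t) = -4*t (a(t) = t - 5*t = -4*t)
U(P, f) = 2 - f
h(J) = -4*J³ (h(J) = (-4*J)*J² = -4*J³)
h(U(6, F))² = (-4*(2 - 1*8)³)² = (-4*(2 - 8)³)² = (-4*(-6)³)² = (-4*(-216))² = 864² = 746496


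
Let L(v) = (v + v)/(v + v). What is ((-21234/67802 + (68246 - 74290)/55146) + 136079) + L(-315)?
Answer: 18171527731211/133536039 ≈ 1.3608e+5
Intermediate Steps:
L(v) = 1 (L(v) = (2*v)/((2*v)) = (2*v)*(1/(2*v)) = 1)
((-21234/67802 + (68246 - 74290)/55146) + 136079) + L(-315) = ((-21234/67802 + (68246 - 74290)/55146) + 136079) + 1 = ((-21234*1/67802 - 6044*1/55146) + 136079) + 1 = ((-10617/33901 - 3022/27573) + 136079) + 1 = (-56455909/133536039 + 136079) + 1 = 18171394195172/133536039 + 1 = 18171527731211/133536039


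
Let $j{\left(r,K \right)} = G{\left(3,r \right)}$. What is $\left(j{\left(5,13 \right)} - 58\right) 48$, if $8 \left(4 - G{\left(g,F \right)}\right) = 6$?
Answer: $-2628$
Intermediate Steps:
$G{\left(g,F \right)} = \frac{13}{4}$ ($G{\left(g,F \right)} = 4 - \frac{3}{4} = \frac{13}{4}$)
$j{\left(r,K \right)} = \frac{13}{4}$
$\left(j{\left(5,13 \right)} - 58\right) 48 = \left(\frac{13}{4} - 58\right) 48 = \left(- \frac{219}{4}\right) 48 = -2628$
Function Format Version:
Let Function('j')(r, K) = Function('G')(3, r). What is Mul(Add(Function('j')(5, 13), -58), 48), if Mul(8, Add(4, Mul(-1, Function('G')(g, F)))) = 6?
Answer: -2628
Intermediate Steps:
Function('G')(g, F) = Rational(13, 4) (Function('G')(g, F) = Add(4, Mul(Rational(-1, 8), 6)) = Add(4, Rational(-3, 4)) = Rational(13, 4))
Function('j')(r, K) = Rational(13, 4)
Mul(Add(Function('j')(5, 13), -58), 48) = Mul(Add(Rational(13, 4), -58), 48) = Mul(Rational(-219, 4), 48) = -2628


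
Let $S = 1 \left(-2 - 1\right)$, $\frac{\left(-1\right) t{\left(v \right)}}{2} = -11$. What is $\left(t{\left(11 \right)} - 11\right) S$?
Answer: $-33$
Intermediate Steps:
$t{\left(v \right)} = 22$ ($t{\left(v \right)} = \left(-2\right) \left(-11\right) = 22$)
$S = -3$ ($S = 1 \left(-3\right) = -3$)
$\left(t{\left(11 \right)} - 11\right) S = \left(22 - 11\right) \left(-3\right) = 11 \left(-3\right) = -33$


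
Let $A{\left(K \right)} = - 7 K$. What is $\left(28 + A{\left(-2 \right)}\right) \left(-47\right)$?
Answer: $-1974$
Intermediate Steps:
$\left(28 + A{\left(-2 \right)}\right) \left(-47\right) = \left(28 - -14\right) \left(-47\right) = \left(28 + 14\right) \left(-47\right) = 42 \left(-47\right) = -1974$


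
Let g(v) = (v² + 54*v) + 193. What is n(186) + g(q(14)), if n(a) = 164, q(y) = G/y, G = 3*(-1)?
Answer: 67713/196 ≈ 345.47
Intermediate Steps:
G = -3
q(y) = -3/y
g(v) = 193 + v² + 54*v
n(186) + g(q(14)) = 164 + (193 + (-3/14)² + 54*(-3/14)) = 164 + (193 + 9/196 - 81/7) = 164 + 35569/196 = 67713/196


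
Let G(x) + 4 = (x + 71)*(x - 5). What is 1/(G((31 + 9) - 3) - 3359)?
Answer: 1/93 ≈ 0.010753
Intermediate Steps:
G(x) = -4 + (-5 + x)*(71 + x) (G(x) = -4 + (x + 71)*(x - 5) = -4 + (71 + x)*(-5 + x) = -4 + (-5 + x)*(71 + x))
1/(G((31 + 9) - 3) - 3359) = 1/((-359 + ((31 + 9) - 3)² + 66*((31 + 9) - 3)) - 3359) = 1/((-359 + (40 - 3)² + 66*(40 - 3)) - 3359) = 1/((-359 + 37² + 66*37) - 3359) = 1/((-359 + 1369 + 2442) - 3359) = 1/(3452 - 3359) = 1/93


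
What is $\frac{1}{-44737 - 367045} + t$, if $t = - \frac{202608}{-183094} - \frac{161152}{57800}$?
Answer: $- \frac{457985165144851}{272363763797650} \approx -1.6815$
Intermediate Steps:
$t = - \frac{1112201368}{661427075}$ ($t = \left(-202608\right) \left(- \frac{1}{183094}\right) - \frac{20144}{7225} = \frac{101304}{91547} - \frac{20144}{7225} = - \frac{1112201368}{661427075} \approx -1.6815$)
$\frac{1}{-44737 - 367045} + t = \frac{1}{-44737 - 367045} - \frac{1112201368}{661427075} = \frac{1}{-411782} - \frac{1112201368}{661427075} = - \frac{1}{411782} - \frac{1112201368}{661427075} = - \frac{457985165144851}{272363763797650}$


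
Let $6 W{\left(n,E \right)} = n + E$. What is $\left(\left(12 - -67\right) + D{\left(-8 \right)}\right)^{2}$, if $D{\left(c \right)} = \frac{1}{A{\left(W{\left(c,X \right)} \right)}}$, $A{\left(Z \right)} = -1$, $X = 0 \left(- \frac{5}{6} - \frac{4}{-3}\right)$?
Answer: $6084$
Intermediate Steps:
$X = 0$ ($X = 0 \left(\left(-5\right) \frac{1}{6} - - \frac{4}{3}\right) = 0 \left(- \frac{5}{6} + \frac{4}{3}\right) = 0 \cdot \frac{1}{2} = 0$)
$W{\left(n,E \right)} = \frac{E}{6} + \frac{n}{6}$ ($W{\left(n,E \right)} = \frac{n + E}{6} = \frac{E + n}{6} = \frac{E}{6} + \frac{n}{6}$)
$D{\left(c \right)} = -1$ ($D{\left(c \right)} = \frac{1}{-1} = -1$)
$\left(\left(12 - -67\right) + D{\left(-8 \right)}\right)^{2} = \left(\left(12 - -67\right) - 1\right)^{2} = \left(\left(12 + 67\right) - 1\right)^{2} = \left(79 - 1\right)^{2} = 78^{2} = 6084$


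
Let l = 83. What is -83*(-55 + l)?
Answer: -2324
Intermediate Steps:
-83*(-55 + l) = -83*(-55 + 83) = -83*28 = -2324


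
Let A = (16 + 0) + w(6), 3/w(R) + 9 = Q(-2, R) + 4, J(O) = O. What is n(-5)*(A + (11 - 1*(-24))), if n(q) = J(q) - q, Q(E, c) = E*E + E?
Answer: 0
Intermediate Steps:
Q(E, c) = E + E² (Q(E, c) = E² + E = E + E²)
w(R) = -1 (w(R) = 3/(-9 + (-2*(1 - 2) + 4)) = 3/(-9 + (-2*(-1) + 4)) = 3/(-9 + (2 + 4)) = 3/(-9 + 6) = 3/(-3) = 3*(-⅓) = -1)
n(q) = 0 (n(q) = q - q = 0)
A = 15 (A = (16 + 0) - 1 = 16 - 1 = 15)
n(-5)*(A + (11 - 1*(-24))) = 0*(15 + (11 - 1*(-24))) = 0*(15 + (11 + 24)) = 0*(15 + 35) = 0*50 = 0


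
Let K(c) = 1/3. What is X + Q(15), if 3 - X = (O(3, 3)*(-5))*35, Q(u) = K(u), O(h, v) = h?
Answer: 1585/3 ≈ 528.33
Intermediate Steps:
K(c) = 1/3
Q(u) = 1/3
X = 528 (X = 3 - 3*(-5)*35 = 3 - (-15)*35 = 3 - 1*(-525) = 3 + 525 = 528)
X + Q(15) = 528 + 1/3 = 1585/3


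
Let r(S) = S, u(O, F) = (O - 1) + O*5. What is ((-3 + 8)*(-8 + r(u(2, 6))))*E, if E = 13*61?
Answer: 11895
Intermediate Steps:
u(O, F) = -1 + 6*O (u(O, F) = (-1 + O) + 5*O = -1 + 6*O)
E = 793
((-3 + 8)*(-8 + r(u(2, 6))))*E = ((-3 + 8)*(-8 + (-1 + 6*2)))*793 = (5*(-8 + (-1 + 12)))*793 = (5*(-8 + 11))*793 = (5*3)*793 = 15*793 = 11895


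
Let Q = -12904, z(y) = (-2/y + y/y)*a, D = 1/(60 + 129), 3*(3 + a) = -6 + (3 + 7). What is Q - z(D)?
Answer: -40597/3 ≈ -13532.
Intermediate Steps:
a = -5/3 (a = -3 + (-6 + (3 + 7))/3 = -3 + (-6 + 10)/3 = -3 + (1/3)*4 = -3 + 4/3 = -5/3 ≈ -1.6667)
D = 1/189 ≈ 0.0052910
z(y) = -5/3 + 10/(3*y) (z(y) = (-2/y + y/y)*(-5/3) = (-2/y + 1)*(-5/3) = (1 - 2/y)*(-5/3) = -5/3 + 10/(3*y))
Q - z(D) = -12904 - 5*(2 - 1*1/189)/(3*1/189) = -12904 - 5*189*(2 - 1/189)/3 = -12904 - 5*189*377/(3*189) = -12904 - 1*1885/3 = -12904 - 1885/3 = -40597/3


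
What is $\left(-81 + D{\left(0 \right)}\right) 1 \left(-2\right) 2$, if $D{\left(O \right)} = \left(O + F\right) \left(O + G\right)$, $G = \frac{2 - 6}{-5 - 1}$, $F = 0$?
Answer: $324$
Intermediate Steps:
$G = \frac{2}{3}$ ($G = - \frac{4}{-5 + \left(-4 + 3\right)} = - \frac{4}{-5 - 1} = - \frac{4}{-6} = \left(-4\right) \left(- \frac{1}{6}\right) = \frac{2}{3} \approx 0.66667$)
$D{\left(O \right)} = O \left(\frac{2}{3} + O\right)$ ($D{\left(O \right)} = \left(O + 0\right) \left(O + \frac{2}{3}\right) = O \left(\frac{2}{3} + O\right)$)
$\left(-81 + D{\left(0 \right)}\right) 1 \left(-2\right) 2 = \left(-81 + \frac{1}{3} \cdot 0 \left(2 + 3 \cdot 0\right)\right) 1 \left(-2\right) 2 = \left(-81 + \frac{1}{3} \cdot 0 \left(2 + 0\right)\right) \left(\left(-2\right) 2\right) = \left(-81 + \frac{1}{3} \cdot 0 \cdot 2\right) \left(-4\right) = \left(-81 + 0\right) \left(-4\right) = \left(-81\right) \left(-4\right) = 324$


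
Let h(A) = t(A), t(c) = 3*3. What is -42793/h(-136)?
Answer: -42793/9 ≈ -4754.8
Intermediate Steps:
t(c) = 9
h(A) = 9
-42793/h(-136) = -42793/9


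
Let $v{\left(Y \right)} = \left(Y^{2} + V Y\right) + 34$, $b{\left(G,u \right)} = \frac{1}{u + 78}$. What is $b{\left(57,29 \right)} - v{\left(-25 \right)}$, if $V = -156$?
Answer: $- \frac{487812}{107} \approx -4559.0$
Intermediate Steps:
$b{\left(G,u \right)} = \frac{1}{78 + u}$
$v{\left(Y \right)} = 34 + Y^{2} - 156 Y$ ($v{\left(Y \right)} = \left(Y^{2} - 156 Y\right) + 34 = 34 + Y^{2} - 156 Y$)
$b{\left(57,29 \right)} - v{\left(-25 \right)} = \frac{1}{78 + 29} - \left(34 + \left(-25\right)^{2} - -3900\right) = \frac{1}{107} - \left(34 + 625 + 3900\right) = \frac{1}{107} - 4559 = - \frac{487812}{107}$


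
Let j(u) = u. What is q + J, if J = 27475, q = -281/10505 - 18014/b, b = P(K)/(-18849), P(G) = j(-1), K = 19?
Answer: -3566640907836/10505 ≈ -3.3952e+8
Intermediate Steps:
P(G) = -1
b = 1/18849 (b = -1/(-18849) = -1*(-1/18849) = 1/18849 ≈ 5.3053e-5)
q = -3566929532711/10505 (q = -281/10505 - 18014/1/18849 = -281*1/10505 - 18014*18849 = -281/10505 - 339545886 = -3566929532711/10505 ≈ -3.3955e+8)
q + J = -3566929532711/10505 + 27475 = -3566640907836/10505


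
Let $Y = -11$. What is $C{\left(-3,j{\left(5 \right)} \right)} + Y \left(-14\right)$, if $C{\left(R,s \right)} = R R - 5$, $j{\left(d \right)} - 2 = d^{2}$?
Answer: $158$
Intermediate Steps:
$j{\left(d \right)} = 2 + d^{2}$
$C{\left(R,s \right)} = -5 + R^{2}$ ($C{\left(R,s \right)} = R^{2} - 5 = -5 + R^{2}$)
$C{\left(-3,j{\left(5 \right)} \right)} + Y \left(-14\right) = \left(-5 + \left(-3\right)^{2}\right) - -154 = \left(-5 + 9\right) + 154 = 4 + 154 = 158$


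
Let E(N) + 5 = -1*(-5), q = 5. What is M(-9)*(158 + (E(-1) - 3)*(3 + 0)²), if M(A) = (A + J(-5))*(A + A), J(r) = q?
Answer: 9432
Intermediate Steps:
J(r) = 5
E(N) = 0 (E(N) = -5 - 1*(-5) = -5 + 5 = 0)
M(A) = 2*A*(5 + A) (M(A) = (A + 5)*(A + A) = (5 + A)*(2*A) = 2*A*(5 + A))
M(-9)*(158 + (E(-1) - 3)*(3 + 0)²) = (2*(-9)*(5 - 9))*(158 + (0 - 3)*(3 + 0)²) = (2*(-9)*(-4))*(158 - 3*3²) = 72*(158 - 3*9) = 72*(158 - 27) = 72*131 = 9432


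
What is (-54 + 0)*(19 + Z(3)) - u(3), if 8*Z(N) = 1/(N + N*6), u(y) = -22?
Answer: -28121/28 ≈ -1004.3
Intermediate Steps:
Z(N) = 1/(56*N) (Z(N) = 1/(8*(N + N*6)) = 1/(8*(N + 6*N)) = 1/(8*((7*N))) = (1/(7*N))/8 = 1/(56*N))
(-54 + 0)*(19 + Z(3)) - u(3) = (-54 + 0)*(19 + (1/56)/3) - 1*(-22) = -54*(19 + (1/56)*(⅓)) + 22 = -54*(19 + 1/168) + 22 = -54*3193/168 + 22 = -28737/28 + 22 = -28121/28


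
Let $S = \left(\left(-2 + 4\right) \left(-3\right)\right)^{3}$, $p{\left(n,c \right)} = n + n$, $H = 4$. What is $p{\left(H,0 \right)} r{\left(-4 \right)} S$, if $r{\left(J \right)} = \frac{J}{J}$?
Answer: $-1728$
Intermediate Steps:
$r{\left(J \right)} = 1$
$p{\left(n,c \right)} = 2 n$
$S = -216$ ($S = \left(2 \left(-3\right)\right)^{3} = \left(-6\right)^{3} = -216$)
$p{\left(H,0 \right)} r{\left(-4 \right)} S = 2 \cdot 4 \cdot 1 \left(-216\right) = 8 \cdot 1 \left(-216\right) = 8 \left(-216\right) = -1728$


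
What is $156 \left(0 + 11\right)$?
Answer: $1716$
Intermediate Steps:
$156 \left(0 + 11\right) = 156 \cdot 11 = 1716$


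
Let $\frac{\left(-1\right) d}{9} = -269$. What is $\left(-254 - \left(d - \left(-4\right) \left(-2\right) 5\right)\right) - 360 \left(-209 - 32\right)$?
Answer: $84125$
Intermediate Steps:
$d = 2421$ ($d = \left(-9\right) \left(-269\right) = 2421$)
$\left(-254 - \left(d - \left(-4\right) \left(-2\right) 5\right)\right) - 360 \left(-209 - 32\right) = \left(-254 - \left(2421 - \left(-4\right) \left(-2\right) 5\right)\right) - 360 \left(-209 - 32\right) = \left(-254 + \left(8 \cdot 5 - 2421\right)\right) - -86760 = \left(-254 + \left(40 - 2421\right)\right) + 86760 = \left(-254 - 2381\right) + 86760 = -2635 + 86760 = 84125$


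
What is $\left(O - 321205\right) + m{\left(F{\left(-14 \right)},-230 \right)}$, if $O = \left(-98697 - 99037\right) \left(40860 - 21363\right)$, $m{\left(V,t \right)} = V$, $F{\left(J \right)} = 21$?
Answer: $-3855540982$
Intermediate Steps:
$O = -3855219798$ ($O = \left(-197734\right) 19497 = -3855219798$)
$\left(O - 321205\right) + m{\left(F{\left(-14 \right)},-230 \right)} = \left(-3855219798 - 321205\right) + 21 = -3855541003 + 21 = -3855540982$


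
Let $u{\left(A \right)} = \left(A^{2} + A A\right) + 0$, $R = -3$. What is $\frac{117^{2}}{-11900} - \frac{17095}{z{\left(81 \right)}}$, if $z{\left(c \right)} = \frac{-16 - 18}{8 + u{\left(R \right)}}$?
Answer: $\frac{155550811}{11900} \approx 13072.0$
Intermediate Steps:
$u{\left(A \right)} = 2 A^{2}$ ($u{\left(A \right)} = \left(A^{2} + A^{2}\right) + 0 = 2 A^{2} + 0 = 2 A^{2}$)
$z{\left(c \right)} = - \frac{17}{13}$ ($z{\left(c \right)} = \frac{-16 - 18}{8 + 2 \left(-3\right)^{2}} = - \frac{34}{8 + 2 \cdot 9} = - \frac{34}{8 + 18} = - \frac{34}{26} = \left(-34\right) \frac{1}{26} = - \frac{17}{13}$)
$\frac{117^{2}}{-11900} - \frac{17095}{z{\left(81 \right)}} = \frac{117^{2}}{-11900} - \frac{17095}{- \frac{17}{13}} = 13689 \left(- \frac{1}{11900}\right) - - \frac{222235}{17} = - \frac{13689}{11900} + \frac{222235}{17} = \frac{155550811}{11900}$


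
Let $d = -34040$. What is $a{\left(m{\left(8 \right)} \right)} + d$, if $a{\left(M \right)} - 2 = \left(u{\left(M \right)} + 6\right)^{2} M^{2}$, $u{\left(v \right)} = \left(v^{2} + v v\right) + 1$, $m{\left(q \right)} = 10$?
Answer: $4250862$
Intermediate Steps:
$u{\left(v \right)} = 1 + 2 v^{2}$ ($u{\left(v \right)} = \left(v^{2} + v^{2}\right) + 1 = 2 v^{2} + 1 = 1 + 2 v^{2}$)
$a{\left(M \right)} = 2 + M^{2} \left(7 + 2 M^{2}\right)^{2}$ ($a{\left(M \right)} = 2 + \left(\left(1 + 2 M^{2}\right) + 6\right)^{2} M^{2} = 2 + \left(7 + 2 M^{2}\right)^{2} M^{2} = 2 + M^{2} \left(7 + 2 M^{2}\right)^{2}$)
$a{\left(m{\left(8 \right)} \right)} + d = \left(2 + 10^{2} \left(7 + 2 \cdot 10^{2}\right)^{2}\right) - 34040 = \left(2 + 100 \left(7 + 2 \cdot 100\right)^{2}\right) - 34040 = \left(2 + 100 \left(7 + 200\right)^{2}\right) - 34040 = \left(2 + 100 \cdot 207^{2}\right) - 34040 = \left(2 + 100 \cdot 42849\right) - 34040 = \left(2 + 4284900\right) - 34040 = 4284902 - 34040 = 4250862$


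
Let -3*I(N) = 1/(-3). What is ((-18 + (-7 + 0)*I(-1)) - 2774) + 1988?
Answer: -7243/9 ≈ -804.78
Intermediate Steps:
I(N) = 1/9 (I(N) = -1/3/(-3) = -1/3*(-1/3) = 1/9)
((-18 + (-7 + 0)*I(-1)) - 2774) + 1988 = ((-18 + (-7 + 0)*(1/9)) - 2774) + 1988 = ((-18 - 7*1/9) - 2774) + 1988 = ((-18 - 7/9) - 2774) + 1988 = (-169/9 - 2774) + 1988 = -25135/9 + 1988 = -7243/9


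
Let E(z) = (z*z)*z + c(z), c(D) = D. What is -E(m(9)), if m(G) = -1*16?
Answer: 4112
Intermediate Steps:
m(G) = -16
E(z) = z + z³ (E(z) = (z*z)*z + z = z²*z + z = z³ + z = z + z³)
-E(m(9)) = -(-16 + (-16)³) = -(-16 - 4096) = -1*(-4112) = 4112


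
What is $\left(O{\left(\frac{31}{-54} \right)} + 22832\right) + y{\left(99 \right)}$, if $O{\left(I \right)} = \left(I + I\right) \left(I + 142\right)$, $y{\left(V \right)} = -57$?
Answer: $\frac{32969203}{1458} \approx 22613.0$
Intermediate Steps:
$O{\left(I \right)} = 2 I \left(142 + I\right)$
$\left(O{\left(\frac{31}{-54} \right)} + 22832\right) + y{\left(99 \right)} = \left(2 \frac{31}{-54} \left(142 + \frac{31}{-54}\right) + 22832\right) - 57 = \left(2 \cdot 31 \left(- \frac{1}{54}\right) \left(142 + 31 \left(- \frac{1}{54}\right)\right) + 22832\right) - 57 = \left(2 \left(- \frac{31}{54}\right) \left(142 - \frac{31}{54}\right) + 22832\right) - 57 = \left(2 \left(- \frac{31}{54}\right) \frac{7637}{54} + 22832\right) - 57 = \left(- \frac{236747}{1458} + 22832\right) - 57 = \frac{33052309}{1458} - 57 = \frac{32969203}{1458}$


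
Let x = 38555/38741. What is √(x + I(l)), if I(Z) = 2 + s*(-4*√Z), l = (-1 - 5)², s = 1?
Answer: I*√31525372527/38741 ≈ 4.5831*I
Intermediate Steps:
l = 36 (l = (-6)² = 36)
I(Z) = 2 - 4*√Z (I(Z) = 2 + 1*(-4*√Z) = 2 - 4*√Z)
x = 38555/38741 (x = 38555*(1/38741) = 38555/38741 ≈ 0.99520)
√(x + I(l)) = √(38555/38741 + (2 - 4*√36)) = √(38555/38741 + (2 - 4*6)) = √(38555/38741 + (2 - 24)) = √(38555/38741 - 22) = √(-813747/38741) = I*√31525372527/38741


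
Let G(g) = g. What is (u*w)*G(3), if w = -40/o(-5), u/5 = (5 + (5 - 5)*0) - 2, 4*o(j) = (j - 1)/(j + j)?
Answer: -12000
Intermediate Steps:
o(j) = (-1 + j)/(8*j) (o(j) = ((j - 1)/(j + j))/4 = ((-1 + j)/((2*j)))/4 = ((-1 + j)*(1/(2*j)))/4 = ((-1 + j)/(2*j))/4 = (-1 + j)/(8*j))
u = 15 (u = 5*((5 + (5 - 5)*0) - 2) = 5*((5 + 0*0) - 2) = 5*((5 + 0) - 2) = 5*(5 - 2) = 5*3 = 15)
w = -800/3 (w = -40*(-40/(-1 - 5)) = -40/((⅛)*(-⅕)*(-6)) = -40/3/20 = -40*20/3 = -800/3 ≈ -266.67)
(u*w)*G(3) = (15*(-800/3))*3 = -4000*3 = -12000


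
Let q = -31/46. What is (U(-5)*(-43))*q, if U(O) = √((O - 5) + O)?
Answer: 1333*I*√15/46 ≈ 112.23*I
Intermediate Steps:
U(O) = √(-5 + 2*O) (U(O) = √((-5 + O) + O) = √(-5 + 2*O))
q = -31/46 (q = -31*1/46 = -31/46 ≈ -0.67391)
(U(-5)*(-43))*q = (√(-5 + 2*(-5))*(-43))*(-31/46) = (√(-5 - 10)*(-43))*(-31/46) = (√(-15)*(-43))*(-31/46) = ((I*√15)*(-43))*(-31/46) = -43*I*√15*(-31/46) = 1333*I*√15/46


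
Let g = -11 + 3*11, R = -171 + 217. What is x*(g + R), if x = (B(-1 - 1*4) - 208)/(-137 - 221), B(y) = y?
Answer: 7242/179 ≈ 40.458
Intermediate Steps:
R = 46
x = 213/358 (x = ((-1 - 1*4) - 208)/(-137 - 221) = ((-1 - 4) - 208)/(-358) = (-5 - 208)*(-1/358) = -213*(-1/358) = 213/358 ≈ 0.59497)
g = 22 (g = -11 + 33 = 22)
x*(g + R) = 213*(22 + 46)/358 = (213/358)*68 = 7242/179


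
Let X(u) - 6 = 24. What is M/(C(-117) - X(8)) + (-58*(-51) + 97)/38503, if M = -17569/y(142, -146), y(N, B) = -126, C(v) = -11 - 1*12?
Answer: -656057917/257123034 ≈ -2.5515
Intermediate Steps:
C(v) = -23 (C(v) = -11 - 12 = -23)
X(u) = 30 (X(u) = 6 + 24 = 30)
M = 17569/126 (M = -17569/(-126) = -17569*(-1/126) = 17569/126 ≈ 139.44)
M/(C(-117) - X(8)) + (-58*(-51) + 97)/38503 = 17569/(126*(-23 - 1*30)) + (-58*(-51) + 97)/38503 = 17569/(126*(-23 - 30)) + (2958 + 97)*(1/38503) = (17569/126)/(-53) + 3055*(1/38503) = (17569/126)*(-1/53) + 3055/38503 = -17569/6678 + 3055/38503 = -656057917/257123034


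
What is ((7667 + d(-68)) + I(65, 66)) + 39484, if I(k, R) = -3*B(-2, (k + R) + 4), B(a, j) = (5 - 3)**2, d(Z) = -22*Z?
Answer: 48635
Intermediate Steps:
B(a, j) = 4 (B(a, j) = 2**2 = 4)
I(k, R) = -12 (I(k, R) = -3*4 = -12)
((7667 + d(-68)) + I(65, 66)) + 39484 = ((7667 - 22*(-68)) - 12) + 39484 = ((7667 + 1496) - 12) + 39484 = (9163 - 12) + 39484 = 9151 + 39484 = 48635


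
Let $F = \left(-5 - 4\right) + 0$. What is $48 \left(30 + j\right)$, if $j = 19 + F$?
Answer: $1920$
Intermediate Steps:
$F = -9$ ($F = -9 + 0 = -9$)
$j = 10$ ($j = 19 - 9 = 10$)
$48 \left(30 + j\right) = 48 \left(30 + 10\right) = 48 \cdot 40 = 1920$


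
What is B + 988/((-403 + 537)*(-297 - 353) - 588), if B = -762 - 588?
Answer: -29594947/21922 ≈ -1350.0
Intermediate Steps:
B = -1350
B + 988/((-403 + 537)*(-297 - 353) - 588) = -1350 + 988/((-403 + 537)*(-297 - 353) - 588) = -1350 + 988/(134*(-650) - 588) = -1350 + 988/(-87100 - 588) = -1350 + 988/(-87688) = -1350 - 1/87688*988 = -1350 - 247/21922 = -29594947/21922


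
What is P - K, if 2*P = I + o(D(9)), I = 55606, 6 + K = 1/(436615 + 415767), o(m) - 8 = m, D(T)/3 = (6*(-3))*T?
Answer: 23500171739/852382 ≈ 27570.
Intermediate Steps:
D(T) = -54*T (D(T) = 3*((6*(-3))*T) = 3*(-18*T) = -54*T)
o(m) = 8 + m
K = -5114291/852382 (K = -6 + 1/(436615 + 415767) = -6 + 1/852382 = -5114291/852382 ≈ -6.0000)
P = 27564 (P = (55606 + (8 - 54*9))/2 = (55606 + (8 - 486))/2 = (55606 - 478)/2 = (½)*55128 = 27564)
P - K = 27564 - 1*(-5114291/852382) = 27564 + 5114291/852382 = 23500171739/852382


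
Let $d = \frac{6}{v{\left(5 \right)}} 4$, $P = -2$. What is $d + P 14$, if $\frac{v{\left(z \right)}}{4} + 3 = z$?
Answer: $-25$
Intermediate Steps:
$v{\left(z \right)} = -12 + 4 z$
$d = 3$ ($d = \frac{6}{-12 + 4 \cdot 5} \cdot 4 = \frac{6}{-12 + 20} \cdot 4 = \frac{6}{8} \cdot 4 = 6 \cdot \frac{1}{8} \cdot 4 = \frac{3}{4} \cdot 4 = 3$)
$d + P 14 = 3 - 28 = -25$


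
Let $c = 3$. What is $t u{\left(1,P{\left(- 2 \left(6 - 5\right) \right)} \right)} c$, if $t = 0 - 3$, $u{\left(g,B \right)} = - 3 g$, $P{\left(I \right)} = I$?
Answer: $27$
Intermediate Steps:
$t = -3$
$t u{\left(1,P{\left(- 2 \left(6 - 5\right) \right)} \right)} c = - 3 \left(\left(-3\right) 1\right) 3 = \left(-3\right) \left(-3\right) 3 = 9 \cdot 3 = 27$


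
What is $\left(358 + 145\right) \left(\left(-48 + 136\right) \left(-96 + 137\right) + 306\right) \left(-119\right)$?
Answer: $-234280298$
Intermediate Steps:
$\left(358 + 145\right) \left(\left(-48 + 136\right) \left(-96 + 137\right) + 306\right) \left(-119\right) = 503 \left(88 \cdot 41 + 306\right) \left(-119\right) = 503 \left(3608 + 306\right) \left(-119\right) = 503 \cdot 3914 \left(-119\right) = 1968742 \left(-119\right) = -234280298$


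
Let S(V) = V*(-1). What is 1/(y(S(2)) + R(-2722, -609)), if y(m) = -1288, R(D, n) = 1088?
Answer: -1/200 ≈ -0.0050000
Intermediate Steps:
S(V) = -V
1/(y(S(2)) + R(-2722, -609)) = 1/(-1288 + 1088) = 1/(-200) = -1/200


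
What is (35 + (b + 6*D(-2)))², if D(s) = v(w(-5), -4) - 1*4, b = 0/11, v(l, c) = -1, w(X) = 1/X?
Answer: 25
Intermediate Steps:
w(X) = 1/X
b = 0 (b = 0*(1/11) = 0)
D(s) = -5 (D(s) = -1 - 1*4 = -1 - 4 = -5)
(35 + (b + 6*D(-2)))² = (35 + (0 + 6*(-5)))² = (35 + (0 - 30))² = (35 - 30)² = 5² = 25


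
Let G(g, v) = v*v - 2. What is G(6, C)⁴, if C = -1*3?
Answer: 2401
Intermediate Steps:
C = -3
G(g, v) = -2 + v² (G(g, v) = v² - 2 = -2 + v²)
G(6, C)⁴ = (-2 + (-3)²)⁴ = (-2 + 9)⁴ = 7⁴ = 2401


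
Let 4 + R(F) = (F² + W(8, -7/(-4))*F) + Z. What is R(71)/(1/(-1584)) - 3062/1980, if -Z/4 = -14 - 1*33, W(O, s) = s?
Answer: -8388481411/990 ≈ -8.4732e+6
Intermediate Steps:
Z = 188 (Z = -4*(-14 - 1*33) = -4*(-14 - 33) = -4*(-47) = 188)
R(F) = 184 + F² + 7*F/4 (R(F) = -4 + ((F² + (-7/(-4))*F) + 188) = -4 + ((F² + (-7*(-¼))*F) + 188) = -4 + ((F² + 7*F/4) + 188) = -4 + (188 + F² + 7*F/4) = 184 + F² + 7*F/4)
R(71)/(1/(-1584)) - 3062/1980 = (184 + 71² + (7/4)*71)/(1/(-1584)) - 3062/1980 = (184 + 5041 + 497/4)/(-1/1584) - 3062*1/1980 = (21397/4)*(-1584) - 1531/990 = -8473212 - 1531/990 = -8388481411/990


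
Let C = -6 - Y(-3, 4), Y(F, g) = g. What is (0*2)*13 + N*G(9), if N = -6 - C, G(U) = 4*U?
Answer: 144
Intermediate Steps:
C = -10 (C = -6 - 1*4 = -6 - 4 = -10)
N = 4 (N = -6 - 1*(-10) = -6 + 10 = 4)
(0*2)*13 + N*G(9) = (0*2)*13 + 4*(4*9) = 0*13 + 4*36 = 0 + 144 = 144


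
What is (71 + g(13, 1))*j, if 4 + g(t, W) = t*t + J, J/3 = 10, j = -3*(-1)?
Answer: 798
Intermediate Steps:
j = 3
J = 30 (J = 3*10 = 30)
g(t, W) = 26 + t² (g(t, W) = -4 + (t*t + 30) = -4 + (t² + 30) = -4 + (30 + t²) = 26 + t²)
(71 + g(13, 1))*j = (71 + (26 + 13²))*3 = (71 + (26 + 169))*3 = (71 + 195)*3 = 266*3 = 798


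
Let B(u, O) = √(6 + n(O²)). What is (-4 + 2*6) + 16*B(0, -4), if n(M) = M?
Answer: 8 + 16*√22 ≈ 83.047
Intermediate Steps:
B(u, O) = √(6 + O²)
(-4 + 2*6) + 16*B(0, -4) = (-4 + 2*6) + 16*√(6 + (-4)²) = (-4 + 12) + 16*√(6 + 16) = 8 + 16*√22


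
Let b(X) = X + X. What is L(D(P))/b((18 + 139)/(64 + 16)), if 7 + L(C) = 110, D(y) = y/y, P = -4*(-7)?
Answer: 4120/157 ≈ 26.242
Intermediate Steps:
P = 28
b(X) = 2*X
D(y) = 1
L(C) = 103 (L(C) = -7 + 110 = 103)
L(D(P))/b((18 + 139)/(64 + 16)) = 103/((2*((18 + 139)/(64 + 16)))) = 103/((2*(157/80))) = 103/(157/40) = 103*(40/157) = 4120/157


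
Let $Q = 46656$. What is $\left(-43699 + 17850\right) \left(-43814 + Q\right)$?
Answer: $-73462858$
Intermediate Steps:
$\left(-43699 + 17850\right) \left(-43814 + Q\right) = \left(-43699 + 17850\right) \left(-43814 + 46656\right) = \left(-25849\right) 2842 = -73462858$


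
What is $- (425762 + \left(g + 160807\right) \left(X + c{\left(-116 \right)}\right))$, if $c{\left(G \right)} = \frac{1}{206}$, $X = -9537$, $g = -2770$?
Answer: $\frac{310395102005}{206} \approx 1.5068 \cdot 10^{9}$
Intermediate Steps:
$c{\left(G \right)} = \frac{1}{206}$
$- (425762 + \left(g + 160807\right) \left(X + c{\left(-116 \right)}\right)) = - (425762 + \left(-2770 + 160807\right) \left(-9537 + \frac{1}{206}\right)) = - (425762 + 158037 \left(- \frac{1964621}{206}\right)) = - (425762 - \frac{310482808977}{206}) = \left(-1\right) \left(- \frac{310395102005}{206}\right) = \frac{310395102005}{206}$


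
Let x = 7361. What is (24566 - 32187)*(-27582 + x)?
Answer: 154104241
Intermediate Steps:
(24566 - 32187)*(-27582 + x) = (24566 - 32187)*(-27582 + 7361) = -7621*(-20221) = 154104241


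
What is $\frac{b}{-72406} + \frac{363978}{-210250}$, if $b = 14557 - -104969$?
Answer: $- \frac{12871133142}{3805840375} \approx -3.3819$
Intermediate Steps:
$b = 119526$ ($b = 14557 + 104969 = 119526$)
$\frac{b}{-72406} + \frac{363978}{-210250} = \frac{119526}{-72406} + \frac{363978}{-210250} = 119526 \left(- \frac{1}{72406}\right) + 363978 \left(- \frac{1}{210250}\right) = - \frac{59763}{36203} - \frac{181989}{105125} = - \frac{12871133142}{3805840375}$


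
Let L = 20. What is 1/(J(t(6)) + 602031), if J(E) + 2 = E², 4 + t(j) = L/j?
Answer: 9/5418265 ≈ 1.6610e-6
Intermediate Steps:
t(j) = -4 + 20/j
J(E) = -2 + E²
1/(J(t(6)) + 602031) = 1/((-2 + (-4 + 20/6)²) + 602031) = 1/((-2 + (-4 + 20*(⅙))²) + 602031) = 1/((-2 + (-4 + 10/3)²) + 602031) = 1/((-2 + (-⅔)²) + 602031) = 1/((-2 + 4/9) + 602031) = 1/(-14/9 + 602031) = 1/(5418265/9) = 9/5418265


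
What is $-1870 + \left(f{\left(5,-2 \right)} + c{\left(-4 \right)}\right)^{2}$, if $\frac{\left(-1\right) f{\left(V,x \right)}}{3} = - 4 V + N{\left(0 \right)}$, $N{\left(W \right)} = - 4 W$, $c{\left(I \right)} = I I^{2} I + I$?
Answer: $95474$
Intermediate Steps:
$c{\left(I \right)} = I + I^{4}$ ($c{\left(I \right)} = I^{3} I + I = I^{4} + I = I + I^{4}$)
$f{\left(V,x \right)} = 12 V$ ($f{\left(V,x \right)} = - 3 \left(- 4 V - 0\right) = - 3 \left(- 4 V + 0\right) = - 3 \left(- 4 V\right) = 12 V$)
$-1870 + \left(f{\left(5,-2 \right)} + c{\left(-4 \right)}\right)^{2} = -1870 + \left(12 \cdot 5 - \left(4 - \left(-4\right)^{4}\right)\right)^{2} = -1870 + \left(60 + \left(-4 + 256\right)\right)^{2} = -1870 + \left(60 + 252\right)^{2} = -1870 + 312^{2} = -1870 + 97344 = 95474$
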